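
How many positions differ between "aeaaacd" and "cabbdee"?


Comparing "aeaaacd" and "cabbdee" position by position:
  Position 0: 'a' vs 'c' => DIFFER
  Position 1: 'e' vs 'a' => DIFFER
  Position 2: 'a' vs 'b' => DIFFER
  Position 3: 'a' vs 'b' => DIFFER
  Position 4: 'a' vs 'd' => DIFFER
  Position 5: 'c' vs 'e' => DIFFER
  Position 6: 'd' vs 'e' => DIFFER
Positions that differ: 7

7


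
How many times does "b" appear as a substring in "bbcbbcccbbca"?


Searching for "b" in "bbcbbcccbbca"
Scanning each position:
  Position 0: "b" => MATCH
  Position 1: "b" => MATCH
  Position 2: "c" => no
  Position 3: "b" => MATCH
  Position 4: "b" => MATCH
  Position 5: "c" => no
  Position 6: "c" => no
  Position 7: "c" => no
  Position 8: "b" => MATCH
  Position 9: "b" => MATCH
  Position 10: "c" => no
  Position 11: "a" => no
Total occurrences: 6

6


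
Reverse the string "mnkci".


Input: mnkci
Reading characters right to left:
  Position 4: 'i'
  Position 3: 'c'
  Position 2: 'k'
  Position 1: 'n'
  Position 0: 'm'
Reversed: icknm

icknm


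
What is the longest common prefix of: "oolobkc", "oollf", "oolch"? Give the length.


Words: oolobkc, oollf, oolch
  Position 0: all 'o' => match
  Position 1: all 'o' => match
  Position 2: all 'l' => match
  Position 3: ('o', 'l', 'c') => mismatch, stop
LCP = "ool" (length 3)

3


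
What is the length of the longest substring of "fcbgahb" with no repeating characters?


Input: "fcbgahb"
Sliding window (track last position of each char):
  Position 0 ('f'): window [0,0] length 1 -- new best
  Position 1 ('c'): window [0,1] length 2 -- new best
  Position 2 ('b'): window [0,2] length 3 -- new best
  Position 3 ('g'): window [0,3] length 4 -- new best
  Position 4 ('a'): window [0,4] length 5 -- new best
  Position 5 ('h'): window [0,5] length 6 -- new best
  Position 6 ('b'): repeat (last at 2), move window start to 3
  Position 6 ('b'): window [3,6] length 4
Longest substring with no repeats: "fcbgah" with length 6

6


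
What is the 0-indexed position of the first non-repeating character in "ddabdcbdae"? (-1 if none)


Input: ddabdcbdae
Character frequencies:
  'a': 2
  'b': 2
  'c': 1
  'd': 4
  'e': 1
Scanning left to right for freq == 1:
  Position 0 ('d'): freq=4, skip
  Position 1 ('d'): freq=4, skip
  Position 2 ('a'): freq=2, skip
  Position 3 ('b'): freq=2, skip
  Position 4 ('d'): freq=4, skip
  Position 5 ('c'): unique! => answer = 5

5


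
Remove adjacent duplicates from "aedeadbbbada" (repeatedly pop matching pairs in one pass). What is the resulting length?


Input: aedeadbbbada
Stack-based adjacent duplicate removal:
  Read 'a': push. Stack: a
  Read 'e': push. Stack: ae
  Read 'd': push. Stack: aed
  Read 'e': push. Stack: aede
  Read 'a': push. Stack: aedea
  Read 'd': push. Stack: aedead
  Read 'b': push. Stack: aedeadb
  Read 'b': matches stack top 'b' => pop. Stack: aedead
  Read 'b': push. Stack: aedeadb
  Read 'a': push. Stack: aedeadba
  Read 'd': push. Stack: aedeadbad
  Read 'a': push. Stack: aedeadbada
Final stack: "aedeadbada" (length 10)

10


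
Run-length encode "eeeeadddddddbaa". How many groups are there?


Input: eeeeadddddddbaa
Scanning for consecutive runs:
  Group 1: 'e' x 4 (positions 0-3)
  Group 2: 'a' x 1 (positions 4-4)
  Group 3: 'd' x 7 (positions 5-11)
  Group 4: 'b' x 1 (positions 12-12)
  Group 5: 'a' x 2 (positions 13-14)
Total groups: 5

5


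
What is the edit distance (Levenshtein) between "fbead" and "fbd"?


Computing edit distance: "fbead" -> "fbd"
DP table:
           f    b    d
      0    1    2    3
  f   1    0    1    2
  b   2    1    0    1
  e   3    2    1    1
  a   4    3    2    2
  d   5    4    3    2
Edit distance = dp[5][3] = 2

2


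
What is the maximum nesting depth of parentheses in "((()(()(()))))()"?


Input: "((()(()(()))))()"
Tracking depth:
  Position 0 '(': depth becomes 1
  Position 1 '(': depth becomes 2
  Position 2 '(': depth becomes 3
  Position 3 ')': depth becomes 2
  Position 4 '(': depth becomes 3
  Position 5 '(': depth becomes 4
  Position 6 ')': depth becomes 3
  Position 7 '(': depth becomes 4
  Position 8 '(': depth becomes 5
  Position 9 ')': depth becomes 4
  Position 10 ')': depth becomes 3
  Position 11 ')': depth becomes 2
  Position 12 ')': depth becomes 1
  Position 13 ')': depth becomes 0
  Position 14 '(': depth becomes 1
  Position 15 ')': depth becomes 0
Maximum depth reached: 5

5


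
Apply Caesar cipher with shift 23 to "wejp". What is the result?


Caesar cipher: shift "wejp" by 23
  'w' (pos 22) + 23 = pos 19 = 't'
  'e' (pos 4) + 23 = pos 1 = 'b'
  'j' (pos 9) + 23 = pos 6 = 'g'
  'p' (pos 15) + 23 = pos 12 = 'm'
Result: tbgm

tbgm


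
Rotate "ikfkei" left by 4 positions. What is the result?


Input: "ikfkei", rotate left by 4
First 4 characters: "ikfk"
Remaining characters: "ei"
Concatenate remaining + first: "ei" + "ikfk" = "eiikfk"

eiikfk


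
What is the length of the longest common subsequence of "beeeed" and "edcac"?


LCS of "beeeed" and "edcac"
DP table:
           e    d    c    a    c
      0    0    0    0    0    0
  b   0    0    0    0    0    0
  e   0    1    1    1    1    1
  e   0    1    1    1    1    1
  e   0    1    1    1    1    1
  e   0    1    1    1    1    1
  d   0    1    2    2    2    2
LCS length = dp[6][5] = 2

2


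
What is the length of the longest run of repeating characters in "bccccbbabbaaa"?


Input: "bccccbbabbaaa"
Scanning for longest run:
  Position 1 ('c'): new char, reset run to 1
  Position 2 ('c'): continues run of 'c', length=2
  Position 3 ('c'): continues run of 'c', length=3
  Position 4 ('c'): continues run of 'c', length=4
  Position 5 ('b'): new char, reset run to 1
  Position 6 ('b'): continues run of 'b', length=2
  Position 7 ('a'): new char, reset run to 1
  Position 8 ('b'): new char, reset run to 1
  Position 9 ('b'): continues run of 'b', length=2
  Position 10 ('a'): new char, reset run to 1
  Position 11 ('a'): continues run of 'a', length=2
  Position 12 ('a'): continues run of 'a', length=3
Longest run: 'c' with length 4

4


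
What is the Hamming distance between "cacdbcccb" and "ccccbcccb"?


Comparing "cacdbcccb" and "ccccbcccb" position by position:
  Position 0: 'c' vs 'c' => same
  Position 1: 'a' vs 'c' => differ
  Position 2: 'c' vs 'c' => same
  Position 3: 'd' vs 'c' => differ
  Position 4: 'b' vs 'b' => same
  Position 5: 'c' vs 'c' => same
  Position 6: 'c' vs 'c' => same
  Position 7: 'c' vs 'c' => same
  Position 8: 'b' vs 'b' => same
Total differences (Hamming distance): 2

2


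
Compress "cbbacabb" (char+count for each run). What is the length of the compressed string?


Input: cbbacabb
Runs:
  'c' x 1 => "c1"
  'b' x 2 => "b2"
  'a' x 1 => "a1"
  'c' x 1 => "c1"
  'a' x 1 => "a1"
  'b' x 2 => "b2"
Compressed: "c1b2a1c1a1b2"
Compressed length: 12

12


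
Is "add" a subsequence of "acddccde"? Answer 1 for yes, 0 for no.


Check if "add" is a subsequence of "acddccde"
Greedy scan:
  Position 0 ('a'): matches sub[0] = 'a'
  Position 1 ('c'): no match needed
  Position 2 ('d'): matches sub[1] = 'd'
  Position 3 ('d'): matches sub[2] = 'd'
  Position 4 ('c'): no match needed
  Position 5 ('c'): no match needed
  Position 6 ('d'): no match needed
  Position 7 ('e'): no match needed
All 3 characters matched => is a subsequence

1


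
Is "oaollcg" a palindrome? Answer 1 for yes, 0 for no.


Input: oaollcg
Reversed: gclloao
  Compare pos 0 ('o') with pos 6 ('g'): MISMATCH
  Compare pos 1 ('a') with pos 5 ('c'): MISMATCH
  Compare pos 2 ('o') with pos 4 ('l'): MISMATCH
Result: not a palindrome

0


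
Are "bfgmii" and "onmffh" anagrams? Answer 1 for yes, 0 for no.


Strings: "bfgmii", "onmffh"
Sorted first:  bfgiim
Sorted second: ffhmno
Differ at position 0: 'b' vs 'f' => not anagrams

0


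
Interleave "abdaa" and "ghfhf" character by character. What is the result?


Interleaving "abdaa" and "ghfhf":
  Position 0: 'a' from first, 'g' from second => "ag"
  Position 1: 'b' from first, 'h' from second => "bh"
  Position 2: 'd' from first, 'f' from second => "df"
  Position 3: 'a' from first, 'h' from second => "ah"
  Position 4: 'a' from first, 'f' from second => "af"
Result: agbhdfahaf

agbhdfahaf


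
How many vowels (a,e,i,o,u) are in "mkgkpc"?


Input: mkgkpc
Checking each character:
  'm' at position 0: consonant
  'k' at position 1: consonant
  'g' at position 2: consonant
  'k' at position 3: consonant
  'p' at position 4: consonant
  'c' at position 5: consonant
Total vowels: 0

0


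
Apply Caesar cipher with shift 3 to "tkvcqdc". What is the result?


Caesar cipher: shift "tkvcqdc" by 3
  't' (pos 19) + 3 = pos 22 = 'w'
  'k' (pos 10) + 3 = pos 13 = 'n'
  'v' (pos 21) + 3 = pos 24 = 'y'
  'c' (pos 2) + 3 = pos 5 = 'f'
  'q' (pos 16) + 3 = pos 19 = 't'
  'd' (pos 3) + 3 = pos 6 = 'g'
  'c' (pos 2) + 3 = pos 5 = 'f'
Result: wnyftgf

wnyftgf


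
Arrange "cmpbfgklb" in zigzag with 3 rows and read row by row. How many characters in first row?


Zigzag "cmpbfgklb" into 3 rows:
Placing characters:
  'c' => row 0
  'm' => row 1
  'p' => row 2
  'b' => row 1
  'f' => row 0
  'g' => row 1
  'k' => row 2
  'l' => row 1
  'b' => row 0
Rows:
  Row 0: "cfb"
  Row 1: "mbgl"
  Row 2: "pk"
First row length: 3

3


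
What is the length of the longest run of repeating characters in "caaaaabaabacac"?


Input: "caaaaabaabacac"
Scanning for longest run:
  Position 1 ('a'): new char, reset run to 1
  Position 2 ('a'): continues run of 'a', length=2
  Position 3 ('a'): continues run of 'a', length=3
  Position 4 ('a'): continues run of 'a', length=4
  Position 5 ('a'): continues run of 'a', length=5
  Position 6 ('b'): new char, reset run to 1
  Position 7 ('a'): new char, reset run to 1
  Position 8 ('a'): continues run of 'a', length=2
  Position 9 ('b'): new char, reset run to 1
  Position 10 ('a'): new char, reset run to 1
  Position 11 ('c'): new char, reset run to 1
  Position 12 ('a'): new char, reset run to 1
  Position 13 ('c'): new char, reset run to 1
Longest run: 'a' with length 5

5


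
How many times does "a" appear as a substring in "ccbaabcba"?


Searching for "a" in "ccbaabcba"
Scanning each position:
  Position 0: "c" => no
  Position 1: "c" => no
  Position 2: "b" => no
  Position 3: "a" => MATCH
  Position 4: "a" => MATCH
  Position 5: "b" => no
  Position 6: "c" => no
  Position 7: "b" => no
  Position 8: "a" => MATCH
Total occurrences: 3

3


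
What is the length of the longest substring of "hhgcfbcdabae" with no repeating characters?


Input: "hhgcfbcdabae"
Sliding window (track last position of each char):
  Position 0 ('h'): window [0,0] length 1 -- new best
  Position 1 ('h'): repeat (last at 0), move window start to 1
  Position 1 ('h'): window [1,1] length 1
  Position 2 ('g'): window [1,2] length 2 -- new best
  Position 3 ('c'): window [1,3] length 3 -- new best
  Position 4 ('f'): window [1,4] length 4 -- new best
  Position 5 ('b'): window [1,5] length 5 -- new best
  Position 6 ('c'): repeat (last at 3), move window start to 4
  Position 6 ('c'): window [4,6] length 3
  Position 7 ('d'): window [4,7] length 4
  Position 8 ('a'): window [4,8] length 5
  Position 9 ('b'): repeat (last at 5), move window start to 6
  Position 9 ('b'): window [6,9] length 4
  Position 10 ('a'): repeat (last at 8), move window start to 9
  Position 10 ('a'): window [9,10] length 2
  Position 11 ('e'): window [9,11] length 3
Longest substring with no repeats: "hgcfb" with length 5

5


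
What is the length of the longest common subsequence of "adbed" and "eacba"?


LCS of "adbed" and "eacba"
DP table:
           e    a    c    b    a
      0    0    0    0    0    0
  a   0    0    1    1    1    1
  d   0    0    1    1    1    1
  b   0    0    1    1    2    2
  e   0    1    1    1    2    2
  d   0    1    1    1    2    2
LCS length = dp[5][5] = 2

2


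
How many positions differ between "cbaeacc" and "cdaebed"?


Comparing "cbaeacc" and "cdaebed" position by position:
  Position 0: 'c' vs 'c' => same
  Position 1: 'b' vs 'd' => DIFFER
  Position 2: 'a' vs 'a' => same
  Position 3: 'e' vs 'e' => same
  Position 4: 'a' vs 'b' => DIFFER
  Position 5: 'c' vs 'e' => DIFFER
  Position 6: 'c' vs 'd' => DIFFER
Positions that differ: 4

4


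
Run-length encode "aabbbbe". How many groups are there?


Input: aabbbbe
Scanning for consecutive runs:
  Group 1: 'a' x 2 (positions 0-1)
  Group 2: 'b' x 4 (positions 2-5)
  Group 3: 'e' x 1 (positions 6-6)
Total groups: 3

3


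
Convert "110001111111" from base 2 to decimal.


Input: "110001111111" in base 2
Positional expansion:
  Digit '1' (value 1) x 2^11 = 2048
  Digit '1' (value 1) x 2^10 = 1024
  Digit '0' (value 0) x 2^9 = 0
  Digit '0' (value 0) x 2^8 = 0
  Digit '0' (value 0) x 2^7 = 0
  Digit '1' (value 1) x 2^6 = 64
  Digit '1' (value 1) x 2^5 = 32
  Digit '1' (value 1) x 2^4 = 16
  Digit '1' (value 1) x 2^3 = 8
  Digit '1' (value 1) x 2^2 = 4
  Digit '1' (value 1) x 2^1 = 2
  Digit '1' (value 1) x 2^0 = 1
Sum = 3199

3199


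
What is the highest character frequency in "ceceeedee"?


Input: ceceeedee
Character counts:
  'c': 2
  'd': 1
  'e': 6
Maximum frequency: 6

6


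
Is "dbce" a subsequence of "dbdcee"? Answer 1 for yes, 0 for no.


Check if "dbce" is a subsequence of "dbdcee"
Greedy scan:
  Position 0 ('d'): matches sub[0] = 'd'
  Position 1 ('b'): matches sub[1] = 'b'
  Position 2 ('d'): no match needed
  Position 3 ('c'): matches sub[2] = 'c'
  Position 4 ('e'): matches sub[3] = 'e'
  Position 5 ('e'): no match needed
All 4 characters matched => is a subsequence

1


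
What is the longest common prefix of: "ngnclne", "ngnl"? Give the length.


Words: ngnclne, ngnl
  Position 0: all 'n' => match
  Position 1: all 'g' => match
  Position 2: all 'n' => match
  Position 3: ('c', 'l') => mismatch, stop
LCP = "ngn" (length 3)

3


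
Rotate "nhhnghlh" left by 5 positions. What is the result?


Input: "nhhnghlh", rotate left by 5
First 5 characters: "nhhng"
Remaining characters: "hlh"
Concatenate remaining + first: "hlh" + "nhhng" = "hlhnhhng"

hlhnhhng


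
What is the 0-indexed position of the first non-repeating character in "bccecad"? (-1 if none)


Input: bccecad
Character frequencies:
  'a': 1
  'b': 1
  'c': 3
  'd': 1
  'e': 1
Scanning left to right for freq == 1:
  Position 0 ('b'): unique! => answer = 0

0


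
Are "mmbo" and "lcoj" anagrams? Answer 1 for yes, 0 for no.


Strings: "mmbo", "lcoj"
Sorted first:  bmmo
Sorted second: cjlo
Differ at position 0: 'b' vs 'c' => not anagrams

0


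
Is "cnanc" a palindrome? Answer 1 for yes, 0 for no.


Input: cnanc
Reversed: cnanc
  Compare pos 0 ('c') with pos 4 ('c'): match
  Compare pos 1 ('n') with pos 3 ('n'): match
Result: palindrome

1


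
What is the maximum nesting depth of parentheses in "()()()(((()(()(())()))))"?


Input: "()()()(((()(()(())()))))"
Tracking depth:
  Position 0 '(': depth becomes 1
  Position 1 ')': depth becomes 0
  Position 2 '(': depth becomes 1
  Position 3 ')': depth becomes 0
  Position 4 '(': depth becomes 1
  Position 5 ')': depth becomes 0
  Position 6 '(': depth becomes 1
  Position 7 '(': depth becomes 2
  Position 8 '(': depth becomes 3
  Position 9 '(': depth becomes 4
  Position 10 ')': depth becomes 3
  Position 11 '(': depth becomes 4
  Position 12 '(': depth becomes 5
  Position 13 ')': depth becomes 4
  Position 14 '(': depth becomes 5
  Position 15 '(': depth becomes 6
  Position 16 ')': depth becomes 5
  Position 17 ')': depth becomes 4
  Position 18 '(': depth becomes 5
  Position 19 ')': depth becomes 4
  Position 20 ')': depth becomes 3
  Position 21 ')': depth becomes 2
  Position 22 ')': depth becomes 1
  Position 23 ')': depth becomes 0
Maximum depth reached: 6

6


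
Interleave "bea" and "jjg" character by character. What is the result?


Interleaving "bea" and "jjg":
  Position 0: 'b' from first, 'j' from second => "bj"
  Position 1: 'e' from first, 'j' from second => "ej"
  Position 2: 'a' from first, 'g' from second => "ag"
Result: bjejag

bjejag


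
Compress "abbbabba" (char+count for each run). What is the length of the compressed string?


Input: abbbabba
Runs:
  'a' x 1 => "a1"
  'b' x 3 => "b3"
  'a' x 1 => "a1"
  'b' x 2 => "b2"
  'a' x 1 => "a1"
Compressed: "a1b3a1b2a1"
Compressed length: 10

10


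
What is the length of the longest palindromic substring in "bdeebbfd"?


Input: "bdeebbfd"
Checking substrings for palindromes:
  [2:4] "ee" (len 2) => palindrome
  [4:6] "bb" (len 2) => palindrome
Longest palindromic substring: "ee" with length 2

2


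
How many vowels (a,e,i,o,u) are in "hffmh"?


Input: hffmh
Checking each character:
  'h' at position 0: consonant
  'f' at position 1: consonant
  'f' at position 2: consonant
  'm' at position 3: consonant
  'h' at position 4: consonant
Total vowels: 0

0


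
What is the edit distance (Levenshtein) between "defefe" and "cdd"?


Computing edit distance: "defefe" -> "cdd"
DP table:
           c    d    d
      0    1    2    3
  d   1    1    1    2
  e   2    2    2    2
  f   3    3    3    3
  e   4    4    4    4
  f   5    5    5    5
  e   6    6    6    6
Edit distance = dp[6][3] = 6

6


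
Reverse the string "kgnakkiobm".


Input: kgnakkiobm
Reading characters right to left:
  Position 9: 'm'
  Position 8: 'b'
  Position 7: 'o'
  Position 6: 'i'
  Position 5: 'k'
  Position 4: 'k'
  Position 3: 'a'
  Position 2: 'n'
  Position 1: 'g'
  Position 0: 'k'
Reversed: mboikkangk

mboikkangk


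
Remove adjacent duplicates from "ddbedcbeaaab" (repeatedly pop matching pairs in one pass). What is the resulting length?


Input: ddbedcbeaaab
Stack-based adjacent duplicate removal:
  Read 'd': push. Stack: d
  Read 'd': matches stack top 'd' => pop. Stack: (empty)
  Read 'b': push. Stack: b
  Read 'e': push. Stack: be
  Read 'd': push. Stack: bed
  Read 'c': push. Stack: bedc
  Read 'b': push. Stack: bedcb
  Read 'e': push. Stack: bedcbe
  Read 'a': push. Stack: bedcbea
  Read 'a': matches stack top 'a' => pop. Stack: bedcbe
  Read 'a': push. Stack: bedcbea
  Read 'b': push. Stack: bedcbeab
Final stack: "bedcbeab" (length 8)

8


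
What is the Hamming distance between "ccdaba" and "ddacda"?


Comparing "ccdaba" and "ddacda" position by position:
  Position 0: 'c' vs 'd' => differ
  Position 1: 'c' vs 'd' => differ
  Position 2: 'd' vs 'a' => differ
  Position 3: 'a' vs 'c' => differ
  Position 4: 'b' vs 'd' => differ
  Position 5: 'a' vs 'a' => same
Total differences (Hamming distance): 5

5


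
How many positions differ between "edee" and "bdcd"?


Comparing "edee" and "bdcd" position by position:
  Position 0: 'e' vs 'b' => DIFFER
  Position 1: 'd' vs 'd' => same
  Position 2: 'e' vs 'c' => DIFFER
  Position 3: 'e' vs 'd' => DIFFER
Positions that differ: 3

3


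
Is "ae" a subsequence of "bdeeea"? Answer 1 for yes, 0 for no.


Check if "ae" is a subsequence of "bdeeea"
Greedy scan:
  Position 0 ('b'): no match needed
  Position 1 ('d'): no match needed
  Position 2 ('e'): no match needed
  Position 3 ('e'): no match needed
  Position 4 ('e'): no match needed
  Position 5 ('a'): matches sub[0] = 'a'
Only matched 1/2 characters => not a subsequence

0


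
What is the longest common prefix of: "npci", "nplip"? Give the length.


Words: npci, nplip
  Position 0: all 'n' => match
  Position 1: all 'p' => match
  Position 2: ('c', 'l') => mismatch, stop
LCP = "np" (length 2)

2


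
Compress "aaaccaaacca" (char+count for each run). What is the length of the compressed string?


Input: aaaccaaacca
Runs:
  'a' x 3 => "a3"
  'c' x 2 => "c2"
  'a' x 3 => "a3"
  'c' x 2 => "c2"
  'a' x 1 => "a1"
Compressed: "a3c2a3c2a1"
Compressed length: 10

10


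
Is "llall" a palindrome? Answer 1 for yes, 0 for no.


Input: llall
Reversed: llall
  Compare pos 0 ('l') with pos 4 ('l'): match
  Compare pos 1 ('l') with pos 3 ('l'): match
Result: palindrome

1


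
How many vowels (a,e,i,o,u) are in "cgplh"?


Input: cgplh
Checking each character:
  'c' at position 0: consonant
  'g' at position 1: consonant
  'p' at position 2: consonant
  'l' at position 3: consonant
  'h' at position 4: consonant
Total vowels: 0

0


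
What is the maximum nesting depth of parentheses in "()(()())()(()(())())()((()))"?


Input: "()(()())()(()(())())()((()))"
Tracking depth:
  Position 0 '(': depth becomes 1
  Position 1 ')': depth becomes 0
  Position 2 '(': depth becomes 1
  Position 3 '(': depth becomes 2
  Position 4 ')': depth becomes 1
  Position 5 '(': depth becomes 2
  Position 6 ')': depth becomes 1
  Position 7 ')': depth becomes 0
  Position 8 '(': depth becomes 1
  Position 9 ')': depth becomes 0
  Position 10 '(': depth becomes 1
  Position 11 '(': depth becomes 2
  Position 12 ')': depth becomes 1
  Position 13 '(': depth becomes 2
  Position 14 '(': depth becomes 3
  Position 15 ')': depth becomes 2
  Position 16 ')': depth becomes 1
  Position 17 '(': depth becomes 2
  Position 18 ')': depth becomes 1
  Position 19 ')': depth becomes 0
  Position 20 '(': depth becomes 1
  Position 21 ')': depth becomes 0
  Position 22 '(': depth becomes 1
  Position 23 '(': depth becomes 2
  Position 24 '(': depth becomes 3
  Position 25 ')': depth becomes 2
  Position 26 ')': depth becomes 1
  Position 27 ')': depth becomes 0
Maximum depth reached: 3

3


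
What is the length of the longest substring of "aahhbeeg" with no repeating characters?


Input: "aahhbeeg"
Sliding window (track last position of each char):
  Position 0 ('a'): window [0,0] length 1 -- new best
  Position 1 ('a'): repeat (last at 0), move window start to 1
  Position 1 ('a'): window [1,1] length 1
  Position 2 ('h'): window [1,2] length 2 -- new best
  Position 3 ('h'): repeat (last at 2), move window start to 3
  Position 3 ('h'): window [3,3] length 1
  Position 4 ('b'): window [3,4] length 2
  Position 5 ('e'): window [3,5] length 3 -- new best
  Position 6 ('e'): repeat (last at 5), move window start to 6
  Position 6 ('e'): window [6,6] length 1
  Position 7 ('g'): window [6,7] length 2
Longest substring with no repeats: "hbe" with length 3

3


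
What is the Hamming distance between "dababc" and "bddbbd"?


Comparing "dababc" and "bddbbd" position by position:
  Position 0: 'd' vs 'b' => differ
  Position 1: 'a' vs 'd' => differ
  Position 2: 'b' vs 'd' => differ
  Position 3: 'a' vs 'b' => differ
  Position 4: 'b' vs 'b' => same
  Position 5: 'c' vs 'd' => differ
Total differences (Hamming distance): 5

5


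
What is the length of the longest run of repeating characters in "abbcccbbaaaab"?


Input: "abbcccbbaaaab"
Scanning for longest run:
  Position 1 ('b'): new char, reset run to 1
  Position 2 ('b'): continues run of 'b', length=2
  Position 3 ('c'): new char, reset run to 1
  Position 4 ('c'): continues run of 'c', length=2
  Position 5 ('c'): continues run of 'c', length=3
  Position 6 ('b'): new char, reset run to 1
  Position 7 ('b'): continues run of 'b', length=2
  Position 8 ('a'): new char, reset run to 1
  Position 9 ('a'): continues run of 'a', length=2
  Position 10 ('a'): continues run of 'a', length=3
  Position 11 ('a'): continues run of 'a', length=4
  Position 12 ('b'): new char, reset run to 1
Longest run: 'a' with length 4

4


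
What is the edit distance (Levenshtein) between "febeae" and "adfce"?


Computing edit distance: "febeae" -> "adfce"
DP table:
           a    d    f    c    e
      0    1    2    3    4    5
  f   1    1    2    2    3    4
  e   2    2    2    3    3    3
  b   3    3    3    3    4    4
  e   4    4    4    4    4    4
  a   5    4    5    5    5    5
  e   6    5    5    6    6    5
Edit distance = dp[6][5] = 5

5


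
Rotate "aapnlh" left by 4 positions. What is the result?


Input: "aapnlh", rotate left by 4
First 4 characters: "aapn"
Remaining characters: "lh"
Concatenate remaining + first: "lh" + "aapn" = "lhaapn"

lhaapn


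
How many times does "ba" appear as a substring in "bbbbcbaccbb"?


Searching for "ba" in "bbbbcbaccbb"
Scanning each position:
  Position 0: "bb" => no
  Position 1: "bb" => no
  Position 2: "bb" => no
  Position 3: "bc" => no
  Position 4: "cb" => no
  Position 5: "ba" => MATCH
  Position 6: "ac" => no
  Position 7: "cc" => no
  Position 8: "cb" => no
  Position 9: "bb" => no
Total occurrences: 1

1


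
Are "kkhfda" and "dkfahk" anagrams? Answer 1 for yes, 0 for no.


Strings: "kkhfda", "dkfahk"
Sorted first:  adfhkk
Sorted second: adfhkk
Sorted forms match => anagrams

1


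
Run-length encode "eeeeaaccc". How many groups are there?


Input: eeeeaaccc
Scanning for consecutive runs:
  Group 1: 'e' x 4 (positions 0-3)
  Group 2: 'a' x 2 (positions 4-5)
  Group 3: 'c' x 3 (positions 6-8)
Total groups: 3

3


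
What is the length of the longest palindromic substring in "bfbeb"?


Input: "bfbeb"
Checking substrings for palindromes:
  [0:3] "bfb" (len 3) => palindrome
  [2:5] "beb" (len 3) => palindrome
Longest palindromic substring: "bfb" with length 3

3


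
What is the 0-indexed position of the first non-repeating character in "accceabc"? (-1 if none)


Input: accceabc
Character frequencies:
  'a': 2
  'b': 1
  'c': 4
  'e': 1
Scanning left to right for freq == 1:
  Position 0 ('a'): freq=2, skip
  Position 1 ('c'): freq=4, skip
  Position 2 ('c'): freq=4, skip
  Position 3 ('c'): freq=4, skip
  Position 4 ('e'): unique! => answer = 4

4


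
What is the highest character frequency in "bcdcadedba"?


Input: bcdcadedba
Character counts:
  'a': 2
  'b': 2
  'c': 2
  'd': 3
  'e': 1
Maximum frequency: 3

3


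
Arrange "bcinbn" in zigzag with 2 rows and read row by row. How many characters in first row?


Zigzag "bcinbn" into 2 rows:
Placing characters:
  'b' => row 0
  'c' => row 1
  'i' => row 0
  'n' => row 1
  'b' => row 0
  'n' => row 1
Rows:
  Row 0: "bib"
  Row 1: "cnn"
First row length: 3

3


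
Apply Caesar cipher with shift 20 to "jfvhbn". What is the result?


Caesar cipher: shift "jfvhbn" by 20
  'j' (pos 9) + 20 = pos 3 = 'd'
  'f' (pos 5) + 20 = pos 25 = 'z'
  'v' (pos 21) + 20 = pos 15 = 'p'
  'h' (pos 7) + 20 = pos 1 = 'b'
  'b' (pos 1) + 20 = pos 21 = 'v'
  'n' (pos 13) + 20 = pos 7 = 'h'
Result: dzpbvh

dzpbvh


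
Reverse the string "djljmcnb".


Input: djljmcnb
Reading characters right to left:
  Position 7: 'b'
  Position 6: 'n'
  Position 5: 'c'
  Position 4: 'm'
  Position 3: 'j'
  Position 2: 'l'
  Position 1: 'j'
  Position 0: 'd'
Reversed: bncmjljd

bncmjljd


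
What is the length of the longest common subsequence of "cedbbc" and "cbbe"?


LCS of "cedbbc" and "cbbe"
DP table:
           c    b    b    e
      0    0    0    0    0
  c   0    1    1    1    1
  e   0    1    1    1    2
  d   0    1    1    1    2
  b   0    1    2    2    2
  b   0    1    2    3    3
  c   0    1    2    3    3
LCS length = dp[6][4] = 3

3


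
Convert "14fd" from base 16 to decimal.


Input: "14fd" in base 16
Positional expansion:
  Digit '1' (value 1) x 16^3 = 4096
  Digit '4' (value 4) x 16^2 = 1024
  Digit 'f' (value 15) x 16^1 = 240
  Digit 'd' (value 13) x 16^0 = 13
Sum = 5373

5373


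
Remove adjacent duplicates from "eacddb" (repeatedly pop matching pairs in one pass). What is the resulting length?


Input: eacddb
Stack-based adjacent duplicate removal:
  Read 'e': push. Stack: e
  Read 'a': push. Stack: ea
  Read 'c': push. Stack: eac
  Read 'd': push. Stack: eacd
  Read 'd': matches stack top 'd' => pop. Stack: eac
  Read 'b': push. Stack: eacb
Final stack: "eacb" (length 4)

4


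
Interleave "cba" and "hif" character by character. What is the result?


Interleaving "cba" and "hif":
  Position 0: 'c' from first, 'h' from second => "ch"
  Position 1: 'b' from first, 'i' from second => "bi"
  Position 2: 'a' from first, 'f' from second => "af"
Result: chbiaf

chbiaf


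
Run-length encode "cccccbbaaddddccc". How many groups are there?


Input: cccccbbaaddddccc
Scanning for consecutive runs:
  Group 1: 'c' x 5 (positions 0-4)
  Group 2: 'b' x 2 (positions 5-6)
  Group 3: 'a' x 2 (positions 7-8)
  Group 4: 'd' x 4 (positions 9-12)
  Group 5: 'c' x 3 (positions 13-15)
Total groups: 5

5


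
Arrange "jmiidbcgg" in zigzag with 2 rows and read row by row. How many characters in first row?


Zigzag "jmiidbcgg" into 2 rows:
Placing characters:
  'j' => row 0
  'm' => row 1
  'i' => row 0
  'i' => row 1
  'd' => row 0
  'b' => row 1
  'c' => row 0
  'g' => row 1
  'g' => row 0
Rows:
  Row 0: "jidcg"
  Row 1: "mibg"
First row length: 5

5


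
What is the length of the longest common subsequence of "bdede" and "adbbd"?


LCS of "bdede" and "adbbd"
DP table:
           a    d    b    b    d
      0    0    0    0    0    0
  b   0    0    0    1    1    1
  d   0    0    1    1    1    2
  e   0    0    1    1    1    2
  d   0    0    1    1    1    2
  e   0    0    1    1    1    2
LCS length = dp[5][5] = 2

2


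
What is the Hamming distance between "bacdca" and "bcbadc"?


Comparing "bacdca" and "bcbadc" position by position:
  Position 0: 'b' vs 'b' => same
  Position 1: 'a' vs 'c' => differ
  Position 2: 'c' vs 'b' => differ
  Position 3: 'd' vs 'a' => differ
  Position 4: 'c' vs 'd' => differ
  Position 5: 'a' vs 'c' => differ
Total differences (Hamming distance): 5

5


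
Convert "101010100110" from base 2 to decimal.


Input: "101010100110" in base 2
Positional expansion:
  Digit '1' (value 1) x 2^11 = 2048
  Digit '0' (value 0) x 2^10 = 0
  Digit '1' (value 1) x 2^9 = 512
  Digit '0' (value 0) x 2^8 = 0
  Digit '1' (value 1) x 2^7 = 128
  Digit '0' (value 0) x 2^6 = 0
  Digit '1' (value 1) x 2^5 = 32
  Digit '0' (value 0) x 2^4 = 0
  Digit '0' (value 0) x 2^3 = 0
  Digit '1' (value 1) x 2^2 = 4
  Digit '1' (value 1) x 2^1 = 2
  Digit '0' (value 0) x 2^0 = 0
Sum = 2726

2726


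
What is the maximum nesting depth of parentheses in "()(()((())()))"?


Input: "()(()((())()))"
Tracking depth:
  Position 0 '(': depth becomes 1
  Position 1 ')': depth becomes 0
  Position 2 '(': depth becomes 1
  Position 3 '(': depth becomes 2
  Position 4 ')': depth becomes 1
  Position 5 '(': depth becomes 2
  Position 6 '(': depth becomes 3
  Position 7 '(': depth becomes 4
  Position 8 ')': depth becomes 3
  Position 9 ')': depth becomes 2
  Position 10 '(': depth becomes 3
  Position 11 ')': depth becomes 2
  Position 12 ')': depth becomes 1
  Position 13 ')': depth becomes 0
Maximum depth reached: 4

4


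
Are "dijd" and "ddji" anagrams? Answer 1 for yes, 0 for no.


Strings: "dijd", "ddji"
Sorted first:  ddij
Sorted second: ddij
Sorted forms match => anagrams

1


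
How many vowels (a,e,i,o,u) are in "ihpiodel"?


Input: ihpiodel
Checking each character:
  'i' at position 0: vowel (running total: 1)
  'h' at position 1: consonant
  'p' at position 2: consonant
  'i' at position 3: vowel (running total: 2)
  'o' at position 4: vowel (running total: 3)
  'd' at position 5: consonant
  'e' at position 6: vowel (running total: 4)
  'l' at position 7: consonant
Total vowels: 4

4


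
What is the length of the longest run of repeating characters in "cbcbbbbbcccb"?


Input: "cbcbbbbbcccb"
Scanning for longest run:
  Position 1 ('b'): new char, reset run to 1
  Position 2 ('c'): new char, reset run to 1
  Position 3 ('b'): new char, reset run to 1
  Position 4 ('b'): continues run of 'b', length=2
  Position 5 ('b'): continues run of 'b', length=3
  Position 6 ('b'): continues run of 'b', length=4
  Position 7 ('b'): continues run of 'b', length=5
  Position 8 ('c'): new char, reset run to 1
  Position 9 ('c'): continues run of 'c', length=2
  Position 10 ('c'): continues run of 'c', length=3
  Position 11 ('b'): new char, reset run to 1
Longest run: 'b' with length 5

5


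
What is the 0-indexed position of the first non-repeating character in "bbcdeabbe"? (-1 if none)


Input: bbcdeabbe
Character frequencies:
  'a': 1
  'b': 4
  'c': 1
  'd': 1
  'e': 2
Scanning left to right for freq == 1:
  Position 0 ('b'): freq=4, skip
  Position 1 ('b'): freq=4, skip
  Position 2 ('c'): unique! => answer = 2

2


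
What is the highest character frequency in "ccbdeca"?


Input: ccbdeca
Character counts:
  'a': 1
  'b': 1
  'c': 3
  'd': 1
  'e': 1
Maximum frequency: 3

3


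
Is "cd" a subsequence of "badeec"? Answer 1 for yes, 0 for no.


Check if "cd" is a subsequence of "badeec"
Greedy scan:
  Position 0 ('b'): no match needed
  Position 1 ('a'): no match needed
  Position 2 ('d'): no match needed
  Position 3 ('e'): no match needed
  Position 4 ('e'): no match needed
  Position 5 ('c'): matches sub[0] = 'c'
Only matched 1/2 characters => not a subsequence

0


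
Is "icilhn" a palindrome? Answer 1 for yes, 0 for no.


Input: icilhn
Reversed: nhlici
  Compare pos 0 ('i') with pos 5 ('n'): MISMATCH
  Compare pos 1 ('c') with pos 4 ('h'): MISMATCH
  Compare pos 2 ('i') with pos 3 ('l'): MISMATCH
Result: not a palindrome

0


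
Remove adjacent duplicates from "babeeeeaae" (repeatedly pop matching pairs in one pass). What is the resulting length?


Input: babeeeeaae
Stack-based adjacent duplicate removal:
  Read 'b': push. Stack: b
  Read 'a': push. Stack: ba
  Read 'b': push. Stack: bab
  Read 'e': push. Stack: babe
  Read 'e': matches stack top 'e' => pop. Stack: bab
  Read 'e': push. Stack: babe
  Read 'e': matches stack top 'e' => pop. Stack: bab
  Read 'a': push. Stack: baba
  Read 'a': matches stack top 'a' => pop. Stack: bab
  Read 'e': push. Stack: babe
Final stack: "babe" (length 4)

4


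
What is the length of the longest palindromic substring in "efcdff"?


Input: "efcdff"
Checking substrings for palindromes:
  [4:6] "ff" (len 2) => palindrome
Longest palindromic substring: "ff" with length 2

2


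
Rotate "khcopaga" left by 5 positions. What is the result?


Input: "khcopaga", rotate left by 5
First 5 characters: "khcop"
Remaining characters: "aga"
Concatenate remaining + first: "aga" + "khcop" = "agakhcop"

agakhcop


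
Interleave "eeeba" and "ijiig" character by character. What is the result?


Interleaving "eeeba" and "ijiig":
  Position 0: 'e' from first, 'i' from second => "ei"
  Position 1: 'e' from first, 'j' from second => "ej"
  Position 2: 'e' from first, 'i' from second => "ei"
  Position 3: 'b' from first, 'i' from second => "bi"
  Position 4: 'a' from first, 'g' from second => "ag"
Result: eiejeibiag

eiejeibiag


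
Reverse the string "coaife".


Input: coaife
Reading characters right to left:
  Position 5: 'e'
  Position 4: 'f'
  Position 3: 'i'
  Position 2: 'a'
  Position 1: 'o'
  Position 0: 'c'
Reversed: efiaoc

efiaoc


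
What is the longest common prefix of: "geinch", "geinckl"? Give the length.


Words: geinch, geinckl
  Position 0: all 'g' => match
  Position 1: all 'e' => match
  Position 2: all 'i' => match
  Position 3: all 'n' => match
  Position 4: all 'c' => match
  Position 5: ('h', 'k') => mismatch, stop
LCP = "geinc" (length 5)

5


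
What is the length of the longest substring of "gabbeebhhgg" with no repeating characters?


Input: "gabbeebhhgg"
Sliding window (track last position of each char):
  Position 0 ('g'): window [0,0] length 1 -- new best
  Position 1 ('a'): window [0,1] length 2 -- new best
  Position 2 ('b'): window [0,2] length 3 -- new best
  Position 3 ('b'): repeat (last at 2), move window start to 3
  Position 3 ('b'): window [3,3] length 1
  Position 4 ('e'): window [3,4] length 2
  Position 5 ('e'): repeat (last at 4), move window start to 5
  Position 5 ('e'): window [5,5] length 1
  Position 6 ('b'): window [5,6] length 2
  Position 7 ('h'): window [5,7] length 3
  Position 8 ('h'): repeat (last at 7), move window start to 8
  Position 8 ('h'): window [8,8] length 1
  Position 9 ('g'): window [8,9] length 2
  Position 10 ('g'): repeat (last at 9), move window start to 10
  Position 10 ('g'): window [10,10] length 1
Longest substring with no repeats: "gab" with length 3

3


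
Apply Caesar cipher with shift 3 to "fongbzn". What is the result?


Caesar cipher: shift "fongbzn" by 3
  'f' (pos 5) + 3 = pos 8 = 'i'
  'o' (pos 14) + 3 = pos 17 = 'r'
  'n' (pos 13) + 3 = pos 16 = 'q'
  'g' (pos 6) + 3 = pos 9 = 'j'
  'b' (pos 1) + 3 = pos 4 = 'e'
  'z' (pos 25) + 3 = pos 2 = 'c'
  'n' (pos 13) + 3 = pos 16 = 'q'
Result: irqjecq

irqjecq


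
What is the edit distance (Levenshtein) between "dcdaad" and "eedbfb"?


Computing edit distance: "dcdaad" -> "eedbfb"
DP table:
           e    e    d    b    f    b
      0    1    2    3    4    5    6
  d   1    1    2    2    3    4    5
  c   2    2    2    3    3    4    5
  d   3    3    3    2    3    4    5
  a   4    4    4    3    3    4    5
  a   5    5    5    4    4    4    5
  d   6    6    6    5    5    5    5
Edit distance = dp[6][6] = 5

5


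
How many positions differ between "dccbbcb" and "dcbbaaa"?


Comparing "dccbbcb" and "dcbbaaa" position by position:
  Position 0: 'd' vs 'd' => same
  Position 1: 'c' vs 'c' => same
  Position 2: 'c' vs 'b' => DIFFER
  Position 3: 'b' vs 'b' => same
  Position 4: 'b' vs 'a' => DIFFER
  Position 5: 'c' vs 'a' => DIFFER
  Position 6: 'b' vs 'a' => DIFFER
Positions that differ: 4

4


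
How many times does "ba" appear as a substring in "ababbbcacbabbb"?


Searching for "ba" in "ababbbcacbabbb"
Scanning each position:
  Position 0: "ab" => no
  Position 1: "ba" => MATCH
  Position 2: "ab" => no
  Position 3: "bb" => no
  Position 4: "bb" => no
  Position 5: "bc" => no
  Position 6: "ca" => no
  Position 7: "ac" => no
  Position 8: "cb" => no
  Position 9: "ba" => MATCH
  Position 10: "ab" => no
  Position 11: "bb" => no
  Position 12: "bb" => no
Total occurrences: 2

2


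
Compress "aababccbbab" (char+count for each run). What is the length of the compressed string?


Input: aababccbbab
Runs:
  'a' x 2 => "a2"
  'b' x 1 => "b1"
  'a' x 1 => "a1"
  'b' x 1 => "b1"
  'c' x 2 => "c2"
  'b' x 2 => "b2"
  'a' x 1 => "a1"
  'b' x 1 => "b1"
Compressed: "a2b1a1b1c2b2a1b1"
Compressed length: 16

16


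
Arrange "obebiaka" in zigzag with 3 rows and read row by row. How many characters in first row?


Zigzag "obebiaka" into 3 rows:
Placing characters:
  'o' => row 0
  'b' => row 1
  'e' => row 2
  'b' => row 1
  'i' => row 0
  'a' => row 1
  'k' => row 2
  'a' => row 1
Rows:
  Row 0: "oi"
  Row 1: "bbaa"
  Row 2: "ek"
First row length: 2

2


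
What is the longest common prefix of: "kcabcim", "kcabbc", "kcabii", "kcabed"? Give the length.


Words: kcabcim, kcabbc, kcabii, kcabed
  Position 0: all 'k' => match
  Position 1: all 'c' => match
  Position 2: all 'a' => match
  Position 3: all 'b' => match
  Position 4: ('c', 'b', 'i', 'e') => mismatch, stop
LCP = "kcab" (length 4)

4


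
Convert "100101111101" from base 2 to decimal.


Input: "100101111101" in base 2
Positional expansion:
  Digit '1' (value 1) x 2^11 = 2048
  Digit '0' (value 0) x 2^10 = 0
  Digit '0' (value 0) x 2^9 = 0
  Digit '1' (value 1) x 2^8 = 256
  Digit '0' (value 0) x 2^7 = 0
  Digit '1' (value 1) x 2^6 = 64
  Digit '1' (value 1) x 2^5 = 32
  Digit '1' (value 1) x 2^4 = 16
  Digit '1' (value 1) x 2^3 = 8
  Digit '1' (value 1) x 2^2 = 4
  Digit '0' (value 0) x 2^1 = 0
  Digit '1' (value 1) x 2^0 = 1
Sum = 2429

2429


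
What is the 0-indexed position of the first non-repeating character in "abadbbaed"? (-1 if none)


Input: abadbbaed
Character frequencies:
  'a': 3
  'b': 3
  'd': 2
  'e': 1
Scanning left to right for freq == 1:
  Position 0 ('a'): freq=3, skip
  Position 1 ('b'): freq=3, skip
  Position 2 ('a'): freq=3, skip
  Position 3 ('d'): freq=2, skip
  Position 4 ('b'): freq=3, skip
  Position 5 ('b'): freq=3, skip
  Position 6 ('a'): freq=3, skip
  Position 7 ('e'): unique! => answer = 7

7


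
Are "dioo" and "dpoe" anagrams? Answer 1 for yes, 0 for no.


Strings: "dioo", "dpoe"
Sorted first:  dioo
Sorted second: deop
Differ at position 1: 'i' vs 'e' => not anagrams

0


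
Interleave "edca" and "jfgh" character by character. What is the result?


Interleaving "edca" and "jfgh":
  Position 0: 'e' from first, 'j' from second => "ej"
  Position 1: 'd' from first, 'f' from second => "df"
  Position 2: 'c' from first, 'g' from second => "cg"
  Position 3: 'a' from first, 'h' from second => "ah"
Result: ejdfcgah

ejdfcgah
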